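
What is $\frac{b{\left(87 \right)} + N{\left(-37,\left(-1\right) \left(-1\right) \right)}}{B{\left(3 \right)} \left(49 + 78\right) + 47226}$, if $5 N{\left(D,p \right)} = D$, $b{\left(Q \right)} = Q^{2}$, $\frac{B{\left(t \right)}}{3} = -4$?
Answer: $\frac{18904}{114255} \approx 0.16545$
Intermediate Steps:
$B{\left(t \right)} = -12$ ($B{\left(t \right)} = 3 \left(-4\right) = -12$)
$N{\left(D,p \right)} = \frac{D}{5}$
$\frac{b{\left(87 \right)} + N{\left(-37,\left(-1\right) \left(-1\right) \right)}}{B{\left(3 \right)} \left(49 + 78\right) + 47226} = \frac{87^{2} + \frac{1}{5} \left(-37\right)}{- 12 \left(49 + 78\right) + 47226} = \frac{7569 - \frac{37}{5}}{\left(-12\right) 127 + 47226} = \frac{37808}{5 \left(-1524 + 47226\right)} = \frac{37808}{5 \cdot 45702} = \frac{37808}{5} \cdot \frac{1}{45702} = \frac{18904}{114255}$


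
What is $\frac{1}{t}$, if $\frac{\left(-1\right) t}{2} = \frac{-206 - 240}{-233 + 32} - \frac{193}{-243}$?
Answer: $- \frac{16281}{98114} \approx -0.16594$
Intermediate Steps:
$t = - \frac{98114}{16281}$ ($t = - 2 \left(\frac{-206 - 240}{-233 + 32} - \frac{193}{-243}\right) = - 2 \left(- \frac{446}{-201} - - \frac{193}{243}\right) = - 2 \left(\left(-446\right) \left(- \frac{1}{201}\right) + \frac{193}{243}\right) = - 2 \left(\frac{446}{201} + \frac{193}{243}\right) = \left(-2\right) \frac{49057}{16281} = - \frac{98114}{16281} \approx -6.0263$)
$\frac{1}{t} = \frac{1}{- \frac{98114}{16281}} = - \frac{16281}{98114}$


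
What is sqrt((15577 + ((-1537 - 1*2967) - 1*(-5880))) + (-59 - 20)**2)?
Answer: sqrt(23194) ≈ 152.30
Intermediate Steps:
sqrt((15577 + ((-1537 - 1*2967) - 1*(-5880))) + (-59 - 20)**2) = sqrt((15577 + ((-1537 - 2967) + 5880)) + (-79)**2) = sqrt((15577 + (-4504 + 5880)) + 6241) = sqrt((15577 + 1376) + 6241) = sqrt(16953 + 6241) = sqrt(23194)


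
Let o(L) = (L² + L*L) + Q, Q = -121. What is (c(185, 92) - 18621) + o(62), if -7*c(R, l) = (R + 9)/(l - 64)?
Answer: -1083389/98 ≈ -11055.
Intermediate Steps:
c(R, l) = -(9 + R)/(7*(-64 + l)) (c(R, l) = -(R + 9)/(7*(l - 64)) = -(9 + R)/(7*(-64 + l)))
o(L) = -121 + 2*L² (o(L) = (L² + L*L) - 121 = (L² + L²) - 121 = 2*L² - 121 = -121 + 2*L²)
(c(185, 92) - 18621) + o(62) = ((-9 - 1*185)/(7*(-64 + 92)) - 18621) + (-121 + 2*62²) = ((⅐)*(-9 - 185)/28 - 18621) + (-121 + 2*3844) = ((⅐)*(1/28)*(-194) - 18621) + (-121 + 7688) = (-97/98 - 18621) + 7567 = -1824955/98 + 7567 = -1083389/98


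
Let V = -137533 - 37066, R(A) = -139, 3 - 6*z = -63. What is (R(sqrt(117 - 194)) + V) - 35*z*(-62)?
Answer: -150868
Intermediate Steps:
z = 11 (z = 1/2 - 1/6*(-63) = 1/2 + 21/2 = 11)
V = -174599
(R(sqrt(117 - 194)) + V) - 35*z*(-62) = (-139 - 174599) - 35*11*(-62) = -174738 - 385*(-62) = -174738 + 23870 = -150868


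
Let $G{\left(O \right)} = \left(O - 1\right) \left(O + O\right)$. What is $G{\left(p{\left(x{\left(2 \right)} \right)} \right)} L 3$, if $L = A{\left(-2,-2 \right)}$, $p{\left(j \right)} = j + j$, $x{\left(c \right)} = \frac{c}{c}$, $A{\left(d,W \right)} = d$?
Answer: $-24$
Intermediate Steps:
$x{\left(c \right)} = 1$
$p{\left(j \right)} = 2 j$
$G{\left(O \right)} = 2 O \left(-1 + O\right)$ ($G{\left(O \right)} = \left(-1 + O\right) 2 O = 2 O \left(-1 + O\right)$)
$L = -2$
$G{\left(p{\left(x{\left(2 \right)} \right)} \right)} L 3 = 2 \cdot 2 \cdot 1 \left(-1 + 2 \cdot 1\right) \left(-2\right) 3 = 2 \cdot 2 \left(-1 + 2\right) \left(-2\right) 3 = 2 \cdot 2 \cdot 1 \left(-2\right) 3 = 4 \left(-2\right) 3 = \left(-8\right) 3 = -24$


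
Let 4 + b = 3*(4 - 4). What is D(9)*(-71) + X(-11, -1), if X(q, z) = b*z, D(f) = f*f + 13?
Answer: -6670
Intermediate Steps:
b = -4 (b = -4 + 3*(4 - 4) = -4 + 3*0 = -4 + 0 = -4)
D(f) = 13 + f² (D(f) = f² + 13 = 13 + f²)
X(q, z) = -4*z
D(9)*(-71) + X(-11, -1) = (13 + 9²)*(-71) - 4*(-1) = (13 + 81)*(-71) + 4 = 94*(-71) + 4 = -6674 + 4 = -6670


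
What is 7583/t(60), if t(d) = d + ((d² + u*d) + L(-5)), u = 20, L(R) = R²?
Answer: 7583/4885 ≈ 1.5523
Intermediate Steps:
t(d) = 25 + d² + 21*d (t(d) = d + ((d² + 20*d) + (-5)²) = d + ((d² + 20*d) + 25) = d + (25 + d² + 20*d) = 25 + d² + 21*d)
7583/t(60) = 7583/(25 + 60² + 21*60) = 7583/(25 + 3600 + 1260) = 7583/4885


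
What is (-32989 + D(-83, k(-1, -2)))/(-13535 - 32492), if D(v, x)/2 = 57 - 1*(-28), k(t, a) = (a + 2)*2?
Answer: 32819/46027 ≈ 0.71304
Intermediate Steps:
k(t, a) = 4 + 2*a (k(t, a) = (2 + a)*2 = 4 + 2*a)
D(v, x) = 170 (D(v, x) = 2*(57 - 1*(-28)) = 2*(57 + 28) = 2*85 = 170)
(-32989 + D(-83, k(-1, -2)))/(-13535 - 32492) = (-32989 + 170)/(-13535 - 32492) = -32819/(-46027) = -32819*(-1/46027) = 32819/46027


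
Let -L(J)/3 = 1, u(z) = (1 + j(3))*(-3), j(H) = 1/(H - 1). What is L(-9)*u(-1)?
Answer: 27/2 ≈ 13.500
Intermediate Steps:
j(H) = 1/(-1 + H)
u(z) = -9/2 (u(z) = (1 + 1/(-1 + 3))*(-3) = (1 + 1/2)*(-3) = (3/2)*(-3) = -9/2)
L(J) = -3 (L(J) = -3*1 = -3)
L(-9)*u(-1) = -3*(-9/2) = 27/2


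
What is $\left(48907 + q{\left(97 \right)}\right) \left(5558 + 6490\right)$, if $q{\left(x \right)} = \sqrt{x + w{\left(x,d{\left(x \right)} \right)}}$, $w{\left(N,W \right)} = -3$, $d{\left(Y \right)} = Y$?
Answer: $589231536 + 12048 \sqrt{94} \approx 5.8935 \cdot 10^{8}$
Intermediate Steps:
$q{\left(x \right)} = \sqrt{-3 + x}$ ($q{\left(x \right)} = \sqrt{x - 3} = \sqrt{-3 + x}$)
$\left(48907 + q{\left(97 \right)}\right) \left(5558 + 6490\right) = \left(48907 + \sqrt{-3 + 97}\right) \left(5558 + 6490\right) = \left(48907 + \sqrt{94}\right) 12048 = 589231536 + 12048 \sqrt{94}$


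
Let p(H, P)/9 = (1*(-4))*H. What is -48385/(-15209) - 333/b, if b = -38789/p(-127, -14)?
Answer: 25032143249/589941901 ≈ 42.432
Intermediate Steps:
p(H, P) = -36*H (p(H, P) = 9*((1*(-4))*H) = 9*(-4*H) = -36*H)
b = -38789/4572 (b = -38789/((-36*(-127))) = -38789/4572 ≈ -8.4840)
-48385/(-15209) - 333/b = -48385/(-15209) - 333/(-38789/4572) = -48385*(-1/15209) - 333*(-4572/38789) = 48385/15209 + 1522476/38789 = 25032143249/589941901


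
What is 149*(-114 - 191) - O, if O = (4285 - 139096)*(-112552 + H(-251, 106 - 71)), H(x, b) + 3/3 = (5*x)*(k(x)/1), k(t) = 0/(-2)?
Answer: -15173427928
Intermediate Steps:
k(t) = 0 (k(t) = 0*(-½) = 0)
H(x, b) = -1 (H(x, b) = -1 + (5*x)*(0/1) = -1 + (5*x)*(0*1) = -1 + (5*x)*0 = -1 + 0 = -1)
O = 15173382483 (O = (4285 - 139096)*(-112552 - 1) = -134811*(-112553) = 15173382483)
149*(-114 - 191) - O = 149*(-114 - 191) - 1*15173382483 = 149*(-305) - 15173382483 = -45445 - 15173382483 = -15173427928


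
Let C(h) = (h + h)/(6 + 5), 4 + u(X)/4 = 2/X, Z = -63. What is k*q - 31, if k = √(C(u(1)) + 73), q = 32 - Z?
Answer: -31 + 95*√8657/11 ≈ 772.55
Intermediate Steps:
u(X) = -16 + 8/X (u(X) = -16 + 4*(2/X) = -16 + 8/X)
C(h) = 2*h/11 (C(h) = (2*h)/11 = (2*h)*(1/11) = 2*h/11)
q = 95 (q = 32 - 1*(-63) = 32 + 63 = 95)
k = √8657/11 (k = √(2*(-16 + 8/1)/11 + 73) = √(2*(-16 + 8*1)/11 + 73) = √(2*(-16 + 8)/11 + 73) = √((2/11)*(-8) + 73) = √(-16/11 + 73) = √(787/11) = √8657/11 ≈ 8.4585)
k*q - 31 = (√8657/11)*95 - 31 = 95*√8657/11 - 31 = -31 + 95*√8657/11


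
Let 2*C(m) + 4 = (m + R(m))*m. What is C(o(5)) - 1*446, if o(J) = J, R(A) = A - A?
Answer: -871/2 ≈ -435.50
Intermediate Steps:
R(A) = 0
C(m) = -2 + m**2/2 (C(m) = -2 + ((m + 0)*m)/2 = -2 + (m*m)/2 = -2 + m**2/2)
C(o(5)) - 1*446 = (-2 + (1/2)*5**2) - 1*446 = (-2 + (1/2)*25) - 446 = (-2 + 25/2) - 446 = 21/2 - 446 = -871/2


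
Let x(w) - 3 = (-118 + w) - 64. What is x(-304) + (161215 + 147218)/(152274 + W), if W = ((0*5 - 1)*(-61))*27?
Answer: -24678470/51307 ≈ -481.00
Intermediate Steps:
x(w) = -179 + w (x(w) = 3 + ((-118 + w) - 64) = 3 + (-182 + w) = -179 + w)
W = 1647 (W = ((0 - 1)*(-61))*27 = -1*(-61)*27 = 61*27 = 1647)
x(-304) + (161215 + 147218)/(152274 + W) = (-179 - 304) + (161215 + 147218)/(152274 + 1647) = -483 + 308433/153921 = -483 + 308433*(1/153921) = -483 + 102811/51307 = -24678470/51307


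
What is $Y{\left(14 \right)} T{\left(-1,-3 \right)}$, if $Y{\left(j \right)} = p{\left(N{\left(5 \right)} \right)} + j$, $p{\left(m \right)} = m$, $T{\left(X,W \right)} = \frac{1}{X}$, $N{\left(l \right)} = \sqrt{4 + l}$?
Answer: $-17$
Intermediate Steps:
$Y{\left(j \right)} = 3 + j$ ($Y{\left(j \right)} = \sqrt{4 + 5} + j = \sqrt{9} + j = 3 + j$)
$Y{\left(14 \right)} T{\left(-1,-3 \right)} = \frac{3 + 14}{-1} = 17 \left(-1\right) = -17$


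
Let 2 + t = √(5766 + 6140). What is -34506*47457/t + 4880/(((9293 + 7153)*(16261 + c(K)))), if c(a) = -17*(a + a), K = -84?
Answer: -257421566693800582/935491790541 - 818775621*√11906/5951 ≈ -1.5288e+7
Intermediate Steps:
c(a) = -34*a
t = -2 + √11906 (t = -2 + √(5766 + 6140) = -2 + √11906 ≈ 107.11)
-34506*47457/t + 4880/(((9293 + 7153)*(16261 + c(K)))) = -34506*47457/(-2 + √11906) + 4880/(((9293 + 7153)*(16261 - 34*(-84)))) = -34506*47457/(-2 + √11906) + 4880/((16446*(16261 + 2856))) = -34506/(-2/47457 + √11906/47457) + 4880/((16446*19117)) = -34506/(-2/47457 + √11906/47457) + 4880/314398182 = -34506/(-2/47457 + √11906/47457) + 4880*(1/314398182) = -34506/(-2/47457 + √11906/47457) + 2440/157199091 = 2440/157199091 - 34506/(-2/47457 + √11906/47457)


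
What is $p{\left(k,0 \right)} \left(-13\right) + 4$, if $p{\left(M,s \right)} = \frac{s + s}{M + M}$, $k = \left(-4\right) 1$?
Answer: $4$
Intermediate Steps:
$k = -4$
$p{\left(M,s \right)} = \frac{s}{M}$ ($p{\left(M,s \right)} = \frac{2 s}{2 M} = 2 s \frac{1}{2 M} = \frac{s}{M}$)
$p{\left(k,0 \right)} \left(-13\right) + 4 = \frac{0}{-4} \left(-13\right) + 4 = 0 \left(- \frac{1}{4}\right) \left(-13\right) + 4 = 0 \left(-13\right) + 4 = 0 + 4 = 4$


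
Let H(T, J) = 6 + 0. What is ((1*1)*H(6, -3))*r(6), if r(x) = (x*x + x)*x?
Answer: 1512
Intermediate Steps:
H(T, J) = 6
r(x) = x*(x + x**2) (r(x) = (x**2 + x)*x = (x + x**2)*x = x*(x + x**2))
((1*1)*H(6, -3))*r(6) = ((1*1)*6)*(6**2*(1 + 6)) = (1*6)*(36*7) = 6*252 = 1512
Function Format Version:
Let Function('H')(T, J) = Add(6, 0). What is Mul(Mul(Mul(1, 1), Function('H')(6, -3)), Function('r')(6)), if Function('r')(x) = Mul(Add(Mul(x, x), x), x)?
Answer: 1512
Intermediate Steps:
Function('H')(T, J) = 6
Function('r')(x) = Mul(x, Add(x, Pow(x, 2))) (Function('r')(x) = Mul(Add(Pow(x, 2), x), x) = Mul(Add(x, Pow(x, 2)), x) = Mul(x, Add(x, Pow(x, 2))))
Mul(Mul(Mul(1, 1), Function('H')(6, -3)), Function('r')(6)) = Mul(Mul(Mul(1, 1), 6), Mul(Pow(6, 2), Add(1, 6))) = Mul(Mul(1, 6), Mul(36, 7)) = Mul(6, 252) = 1512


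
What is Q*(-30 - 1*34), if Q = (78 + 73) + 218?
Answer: -23616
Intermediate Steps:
Q = 369 (Q = 151 + 218 = 369)
Q*(-30 - 1*34) = 369*(-30 - 1*34) = 369*(-30 - 34) = 369*(-64) = -23616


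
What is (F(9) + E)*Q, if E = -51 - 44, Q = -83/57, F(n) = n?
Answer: 7138/57 ≈ 125.23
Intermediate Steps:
Q = -83/57 (Q = -83*1/57 = -83/57 ≈ -1.4561)
E = -95
(F(9) + E)*Q = (9 - 95)*(-83/57) = -86*(-83/57) = 7138/57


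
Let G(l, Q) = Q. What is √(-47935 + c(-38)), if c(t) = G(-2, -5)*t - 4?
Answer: I*√47749 ≈ 218.52*I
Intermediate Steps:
c(t) = -4 - 5*t (c(t) = -5*t - 4 = -4 - 5*t)
√(-47935 + c(-38)) = √(-47935 + (-4 - 5*(-38))) = √(-47935 + (-4 + 190)) = √(-47935 + 186) = √(-47749) = I*√47749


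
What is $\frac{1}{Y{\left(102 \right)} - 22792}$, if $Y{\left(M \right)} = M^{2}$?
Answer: $- \frac{1}{12388} \approx -8.0723 \cdot 10^{-5}$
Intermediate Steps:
$\frac{1}{Y{\left(102 \right)} - 22792} = \frac{1}{102^{2} - 22792} = \frac{1}{10404 - 22792} = \frac{1}{-12388} = - \frac{1}{12388}$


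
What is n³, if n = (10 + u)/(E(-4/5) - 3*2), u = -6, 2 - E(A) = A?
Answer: -125/64 ≈ -1.9531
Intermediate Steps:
E(A) = 2 - A
n = -5/4 (n = (10 - 6)/((2 - (-4)/5) - 3*2) = 4/((2 - (-4)/5) - 6) = 4/((2 - 1*(-⅘)) - 6) = 4/((2 + ⅘) - 6) = 4/(14/5 - 6) = 4/(-16/5) = 4*(-5/16) = -5/4 ≈ -1.2500)
n³ = (-5/4)³ = -125/64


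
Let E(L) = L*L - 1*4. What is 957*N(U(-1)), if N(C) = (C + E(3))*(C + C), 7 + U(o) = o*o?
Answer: 11484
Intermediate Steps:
U(o) = -7 + o² (U(o) = -7 + o*o = -7 + o²)
E(L) = -4 + L² (E(L) = L² - 4 = -4 + L²)
N(C) = 2*C*(5 + C) (N(C) = (C + (-4 + 3²))*(C + C) = (C + (-4 + 9))*(2*C) = (C + 5)*(2*C) = (5 + C)*(2*C) = 2*C*(5 + C))
957*N(U(-1)) = 957*(2*(-7 + (-1)²)*(5 + (-7 + (-1)²))) = 957*(2*(-7 + 1)*(5 + (-7 + 1))) = 957*(2*(-6)*(5 - 6)) = 957*(2*(-6)*(-1)) = 957*12 = 11484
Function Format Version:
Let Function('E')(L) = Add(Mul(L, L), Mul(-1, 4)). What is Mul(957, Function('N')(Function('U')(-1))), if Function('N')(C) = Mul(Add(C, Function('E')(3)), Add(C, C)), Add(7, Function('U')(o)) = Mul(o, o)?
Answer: 11484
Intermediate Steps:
Function('U')(o) = Add(-7, Pow(o, 2)) (Function('U')(o) = Add(-7, Mul(o, o)) = Add(-7, Pow(o, 2)))
Function('E')(L) = Add(-4, Pow(L, 2)) (Function('E')(L) = Add(Pow(L, 2), -4) = Add(-4, Pow(L, 2)))
Function('N')(C) = Mul(2, C, Add(5, C)) (Function('N')(C) = Mul(Add(C, Add(-4, Pow(3, 2))), Add(C, C)) = Mul(Add(C, Add(-4, 9)), Mul(2, C)) = Mul(Add(C, 5), Mul(2, C)) = Mul(Add(5, C), Mul(2, C)) = Mul(2, C, Add(5, C)))
Mul(957, Function('N')(Function('U')(-1))) = Mul(957, Mul(2, Add(-7, Pow(-1, 2)), Add(5, Add(-7, Pow(-1, 2))))) = Mul(957, Mul(2, Add(-7, 1), Add(5, Add(-7, 1)))) = Mul(957, Mul(2, -6, Add(5, -6))) = Mul(957, Mul(2, -6, -1)) = Mul(957, 12) = 11484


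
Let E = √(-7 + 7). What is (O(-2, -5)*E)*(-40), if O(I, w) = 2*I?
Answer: 0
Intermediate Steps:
E = 0 (E = √0 = 0)
(O(-2, -5)*E)*(-40) = ((2*(-2))*0)*(-40) = -4*0*(-40) = 0*(-40) = 0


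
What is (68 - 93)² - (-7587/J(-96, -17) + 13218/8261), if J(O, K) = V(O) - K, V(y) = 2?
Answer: 160524440/156959 ≈ 1022.7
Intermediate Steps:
J(O, K) = 2 - K
(68 - 93)² - (-7587/J(-96, -17) + 13218/8261) = (68 - 93)² - (-7587/(2 - 1*(-17)) + 13218/8261) = (-25)² - (-7587/(2 + 17) + 13218*(1/8261)) = 625 - (-7587/19 + 13218/8261) = 625 - 1*(-62425065/156959) = 625 + 62425065/156959 = 160524440/156959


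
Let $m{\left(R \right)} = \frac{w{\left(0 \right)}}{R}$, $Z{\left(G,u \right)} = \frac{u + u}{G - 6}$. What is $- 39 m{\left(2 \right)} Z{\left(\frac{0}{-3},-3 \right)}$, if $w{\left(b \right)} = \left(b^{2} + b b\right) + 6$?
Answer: $-117$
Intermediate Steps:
$Z{\left(G,u \right)} = \frac{2 u}{-6 + G}$
$w{\left(b \right)} = 6 + 2 b^{2}$ ($w{\left(b \right)} = \left(b^{2} + b^{2}\right) + 6 = 2 b^{2} + 6 = 6 + 2 b^{2}$)
$m{\left(R \right)} = \frac{6}{R}$ ($m{\left(R \right)} = \frac{6 + 2 \cdot 0^{2}}{R} = \frac{6 + 2 \cdot 0}{R} = \frac{6 + 0}{R} = \frac{6}{R}$)
$- 39 m{\left(2 \right)} Z{\left(\frac{0}{-3},-3 \right)} = - 39 \cdot \frac{6}{2} \cdot 2 \left(-3\right) \frac{1}{-6 + \frac{0}{-3}} = - 39 \cdot 6 \cdot \frac{1}{2} \cdot 2 \left(-3\right) \frac{1}{-6 + 0 \left(- \frac{1}{3}\right)} = \left(-39\right) 3 \cdot 2 \left(-3\right) \frac{1}{-6 + 0} = - 117 \cdot 2 \left(-3\right) \frac{1}{-6} = - 117 \cdot 2 \left(-3\right) \left(- \frac{1}{6}\right) = \left(-117\right) 1 = -117$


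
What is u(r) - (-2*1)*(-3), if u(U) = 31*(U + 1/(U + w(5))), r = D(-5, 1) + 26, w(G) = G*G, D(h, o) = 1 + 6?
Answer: 59017/58 ≈ 1017.5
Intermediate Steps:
D(h, o) = 7
w(G) = G**2
r = 33 (r = 7 + 26 = 33)
u(U) = 31*U + 31/(25 + U) (u(U) = 31*(U + 1/(U + 5**2)) = 31*(U + 1/(U + 25)) = 31*(U + 1/(25 + U)) = 31*U + 31/(25 + U))
u(r) - (-2*1)*(-3) = 31*(1 + 33**2 + 25*33)/(25 + 33) - (-2*1)*(-3) = 31*(1 + 1089 + 825)/58 - (-2)*(-3) = 31*(1/58)*1915 - 1*6 = 59365/58 - 6 = 59017/58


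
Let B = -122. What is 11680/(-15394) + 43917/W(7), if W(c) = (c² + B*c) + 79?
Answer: -114089663/1862674 ≈ -61.250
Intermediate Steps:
W(c) = 79 + c² - 122*c (W(c) = (c² - 122*c) + 79 = 79 + c² - 122*c)
11680/(-15394) + 43917/W(7) = 11680/(-15394) + 43917/(79 + 7² - 122*7) = 11680*(-1/15394) + 43917/(79 + 49 - 854) = -5840/7697 + 43917/(-726) = -5840/7697 + 43917*(-1/726) = -5840/7697 - 14639/242 = -114089663/1862674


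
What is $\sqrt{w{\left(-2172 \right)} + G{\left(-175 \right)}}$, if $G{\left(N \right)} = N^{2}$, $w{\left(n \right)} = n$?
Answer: $\sqrt{28453} \approx 168.68$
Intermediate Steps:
$\sqrt{w{\left(-2172 \right)} + G{\left(-175 \right)}} = \sqrt{-2172 + \left(-175\right)^{2}} = \sqrt{-2172 + 30625} = \sqrt{28453}$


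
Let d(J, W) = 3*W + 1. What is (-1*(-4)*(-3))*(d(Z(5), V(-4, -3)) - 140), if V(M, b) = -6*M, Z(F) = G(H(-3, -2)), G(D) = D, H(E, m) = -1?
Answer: 804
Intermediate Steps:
Z(F) = -1
d(J, W) = 1 + 3*W
(-1*(-4)*(-3))*(d(Z(5), V(-4, -3)) - 140) = (-1*(-4)*(-3))*((1 + 3*(-6*(-4))) - 140) = (4*(-3))*((1 + 3*24) - 140) = -12*((1 + 72) - 140) = -12*(73 - 140) = -12*(-67) = 804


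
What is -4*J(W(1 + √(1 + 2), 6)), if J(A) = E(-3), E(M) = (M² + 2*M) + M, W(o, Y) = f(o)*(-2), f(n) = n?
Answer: 0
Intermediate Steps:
W(o, Y) = -2*o (W(o, Y) = o*(-2) = -2*o)
E(M) = M² + 3*M
J(A) = 0 (J(A) = -3*(3 - 3) = -3*0 = 0)
-4*J(W(1 + √(1 + 2), 6)) = -4*0 = 0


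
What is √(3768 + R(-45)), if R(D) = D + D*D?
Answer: 2*√1437 ≈ 75.816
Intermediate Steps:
R(D) = D + D²
√(3768 + R(-45)) = √(3768 - 45*(1 - 45)) = √(3768 - 45*(-44)) = √(3768 + 1980) = √5748 = 2*√1437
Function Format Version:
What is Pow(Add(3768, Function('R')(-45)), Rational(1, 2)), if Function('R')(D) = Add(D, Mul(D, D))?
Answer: Mul(2, Pow(1437, Rational(1, 2))) ≈ 75.816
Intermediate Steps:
Function('R')(D) = Add(D, Pow(D, 2))
Pow(Add(3768, Function('R')(-45)), Rational(1, 2)) = Pow(Add(3768, Mul(-45, Add(1, -45))), Rational(1, 2)) = Pow(Add(3768, Mul(-45, -44)), Rational(1, 2)) = Pow(Add(3768, 1980), Rational(1, 2)) = Pow(5748, Rational(1, 2)) = Mul(2, Pow(1437, Rational(1, 2)))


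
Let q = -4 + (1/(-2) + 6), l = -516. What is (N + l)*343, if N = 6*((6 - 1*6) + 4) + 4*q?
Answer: -166698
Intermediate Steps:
q = 3/2 (q = -4 + (-½ + 6) = -4 + 11/2 = 3/2 ≈ 1.5000)
N = 30 (N = 6*((6 - 1*6) + 4) + 4*(3/2) = 6*((6 - 6) + 4) + 6 = 6*(0 + 4) + 6 = 6*4 + 6 = 24 + 6 = 30)
(N + l)*343 = (30 - 516)*343 = -486*343 = -166698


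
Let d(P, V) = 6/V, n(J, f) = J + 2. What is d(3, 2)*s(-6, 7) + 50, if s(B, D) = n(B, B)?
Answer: 38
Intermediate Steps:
n(J, f) = 2 + J
s(B, D) = 2 + B
d(3, 2)*s(-6, 7) + 50 = (6/2)*(2 - 6) + 50 = (6*(1/2))*(-4) + 50 = 3*(-4) + 50 = -12 + 50 = 38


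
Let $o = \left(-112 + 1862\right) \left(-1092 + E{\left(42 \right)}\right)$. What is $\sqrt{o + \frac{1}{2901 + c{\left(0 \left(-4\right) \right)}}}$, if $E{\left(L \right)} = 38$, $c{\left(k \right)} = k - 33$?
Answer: $\frac{i \sqrt{3792948641283}}{1434} \approx 1358.1 i$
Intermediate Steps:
$c{\left(k \right)} = -33 + k$
$o = -1844500$ ($o = \left(-112 + 1862\right) \left(-1092 + 38\right) = 1750 \left(-1054\right) = -1844500$)
$\sqrt{o + \frac{1}{2901 + c{\left(0 \left(-4\right) \right)}}} = \sqrt{-1844500 + \frac{1}{2901 + \left(-33 + 0 \left(-4\right)\right)}} = \sqrt{-1844500 + \frac{1}{2901 + \left(-33 + 0\right)}} = \sqrt{-1844500 + \frac{1}{2901 - 33}} = \sqrt{-1844500 + \frac{1}{2868}} = \sqrt{- \frac{5290025999}{2868}} = \frac{i \sqrt{3792948641283}}{1434}$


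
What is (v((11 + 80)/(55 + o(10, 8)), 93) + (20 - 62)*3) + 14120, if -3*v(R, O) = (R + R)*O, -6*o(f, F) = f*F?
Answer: 1732324/125 ≈ 13859.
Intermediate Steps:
o(f, F) = -F*f/6 (o(f, F) = -f*F/6 = -F*f/6)
v(R, O) = -2*O*R/3 (v(R, O) = -(R + R)*O/3 = -2*R*O/3 = -2*O*R/3)
(v((11 + 80)/(55 + o(10, 8)), 93) + (20 - 62)*3) + 14120 = (-⅔*93*(11 + 80)/(55 - ⅙*8*10) + (20 - 62)*3) + 14120 = (-⅔*93*91/(55 - 40/3) - 42*3) + 14120 = (-⅔*93*91/(125/3) - 126) + 14120 = (-⅔*93*91*(3/125) - 126) + 14120 = (-⅔*93*273/125 - 126) + 14120 = (-16926/125 - 126) + 14120 = -32676/125 + 14120 = 1732324/125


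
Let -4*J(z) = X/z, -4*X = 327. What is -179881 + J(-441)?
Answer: -423080221/2352 ≈ -1.7988e+5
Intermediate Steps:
X = -327/4 (X = -1/4*327 = -327/4 ≈ -81.750)
J(z) = 327/(16*z) (J(z) = -(-327)/(16*z) = 327/(16*z))
-179881 + J(-441) = -179881 + (327/16)/(-441) = -179881 + (327/16)*(-1/441) = -179881 - 109/2352 = -423080221/2352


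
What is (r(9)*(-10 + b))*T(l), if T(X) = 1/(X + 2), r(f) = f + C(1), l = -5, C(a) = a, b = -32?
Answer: 140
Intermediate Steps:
r(f) = 1 + f (r(f) = f + 1 = 1 + f)
T(X) = 1/(2 + X)
(r(9)*(-10 + b))*T(l) = ((1 + 9)*(-10 - 32))/(2 - 5) = (10*(-42))/(-3) = -420*(-1/3) = 140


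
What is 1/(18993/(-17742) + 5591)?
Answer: 5914/33058843 ≈ 0.00017889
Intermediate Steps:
1/(18993/(-17742) + 5591) = 1/(18993*(-1/17742) + 5591) = 1/(-6331/5914 + 5591) = 1/(33058843/5914) = 5914/33058843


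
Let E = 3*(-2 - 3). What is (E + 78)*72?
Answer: 4536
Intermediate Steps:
E = -15 (E = 3*(-5) = -15)
(E + 78)*72 = (-15 + 78)*72 = 63*72 = 4536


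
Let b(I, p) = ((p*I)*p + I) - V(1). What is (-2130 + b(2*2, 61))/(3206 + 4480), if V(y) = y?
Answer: 12757/7686 ≈ 1.6598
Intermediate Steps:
b(I, p) = -1 + I + I*p**2 (b(I, p) = ((p*I)*p + I) - 1*1 = ((I*p)*p + I) - 1 = (I*p**2 + I) - 1 = (I + I*p**2) - 1 = -1 + I + I*p**2)
(-2130 + b(2*2, 61))/(3206 + 4480) = (-2130 + (-1 + 2*2 + (2*2)*61**2))/(3206 + 4480) = (-2130 + (-1 + 4 + 4*3721))/7686 = (-2130 + (-1 + 4 + 14884))*(1/7686) = (-2130 + 14887)*(1/7686) = 12757*(1/7686) = 12757/7686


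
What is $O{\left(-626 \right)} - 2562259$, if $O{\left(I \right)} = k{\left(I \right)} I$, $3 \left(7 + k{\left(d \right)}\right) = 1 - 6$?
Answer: $- \frac{7670501}{3} \approx -2.5568 \cdot 10^{6}$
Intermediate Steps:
$k{\left(d \right)} = - \frac{26}{3}$ ($k{\left(d \right)} = -7 + \frac{1 - 6}{3} = -7 + \frac{1}{3} \left(-5\right) = -7 - \frac{5}{3} = - \frac{26}{3}$)
$O{\left(I \right)} = - \frac{26 I}{3}$
$O{\left(-626 \right)} - 2562259 = \left(- \frac{26}{3}\right) \left(-626\right) - 2562259 = \frac{16276}{3} - 2562259 = - \frac{7670501}{3}$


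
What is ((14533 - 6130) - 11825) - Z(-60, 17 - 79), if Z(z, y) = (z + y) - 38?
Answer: -3262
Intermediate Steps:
Z(z, y) = -38 + y + z (Z(z, y) = (y + z) - 38 = -38 + y + z)
((14533 - 6130) - 11825) - Z(-60, 17 - 79) = ((14533 - 6130) - 11825) - (-38 + (17 - 79) - 60) = (8403 - 11825) - (-38 - 62 - 60) = -3422 - 1*(-160) = -3422 + 160 = -3262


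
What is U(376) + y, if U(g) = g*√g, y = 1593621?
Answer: 1593621 + 752*√94 ≈ 1.6009e+6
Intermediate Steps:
U(g) = g^(3/2)
U(376) + y = 376^(3/2) + 1593621 = 752*√94 + 1593621 = 1593621 + 752*√94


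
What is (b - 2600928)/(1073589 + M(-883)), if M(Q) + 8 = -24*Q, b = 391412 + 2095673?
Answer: -113843/1094773 ≈ -0.10399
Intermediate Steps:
b = 2487085
M(Q) = -8 - 24*Q
(b - 2600928)/(1073589 + M(-883)) = (2487085 - 2600928)/(1073589 + (-8 - 24*(-883))) = -113843/(1073589 + (-8 + 21192)) = -113843/(1073589 + 21184) = -113843/1094773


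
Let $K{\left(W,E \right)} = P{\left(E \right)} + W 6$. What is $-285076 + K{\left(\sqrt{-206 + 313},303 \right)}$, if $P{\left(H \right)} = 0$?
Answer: $-285076 + 6 \sqrt{107} \approx -2.8501 \cdot 10^{5}$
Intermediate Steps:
$K{\left(W,E \right)} = 6 W$ ($K{\left(W,E \right)} = 0 + W 6 = 0 + 6 W = 6 W$)
$-285076 + K{\left(\sqrt{-206 + 313},303 \right)} = -285076 + 6 \sqrt{-206 + 313} = -285076 + 6 \sqrt{107}$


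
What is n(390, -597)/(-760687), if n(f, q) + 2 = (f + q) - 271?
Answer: 480/760687 ≈ 0.00063101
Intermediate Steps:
n(f, q) = -273 + f + q (n(f, q) = -2 + ((f + q) - 271) = -2 + (-271 + f + q) = -273 + f + q)
n(390, -597)/(-760687) = (-273 + 390 - 597)/(-760687) = -480*(-1/760687) = 480/760687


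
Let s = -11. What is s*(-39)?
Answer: 429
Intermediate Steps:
s*(-39) = -11*(-39) = 429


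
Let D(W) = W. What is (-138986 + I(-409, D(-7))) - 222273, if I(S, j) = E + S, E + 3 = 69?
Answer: -361602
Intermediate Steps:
E = 66 (E = -3 + 69 = 66)
I(S, j) = 66 + S
(-138986 + I(-409, D(-7))) - 222273 = (-138986 + (66 - 409)) - 222273 = (-138986 - 343) - 222273 = -139329 - 222273 = -361602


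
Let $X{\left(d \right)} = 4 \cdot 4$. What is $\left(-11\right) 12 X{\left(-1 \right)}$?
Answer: $-2112$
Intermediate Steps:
$X{\left(d \right)} = 16$
$\left(-11\right) 12 X{\left(-1 \right)} = \left(-11\right) 12 \cdot 16 = \left(-132\right) 16 = -2112$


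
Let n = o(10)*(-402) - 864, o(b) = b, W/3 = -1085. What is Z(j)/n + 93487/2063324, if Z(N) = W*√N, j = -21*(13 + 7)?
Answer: 93487/2063324 + 1085*I*√105/814 ≈ 0.045309 + 13.658*I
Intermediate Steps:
W = -3255 (W = 3*(-1085) = -3255)
j = -420 (j = -21*20 = -420)
n = -4884 (n = 10*(-402) - 864 = -4020 - 864 = -4884)
Z(N) = -3255*√N
Z(j)/n + 93487/2063324 = -6510*I*√105/(-4884) + 93487/2063324 = -6510*I*√105*(-1/4884) + 93487*(1/2063324) = -6510*I*√105*(-1/4884) + 93487/2063324 = 1085*I*√105/814 + 93487/2063324 = 93487/2063324 + 1085*I*√105/814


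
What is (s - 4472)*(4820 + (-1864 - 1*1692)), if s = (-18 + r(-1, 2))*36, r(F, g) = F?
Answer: -6517184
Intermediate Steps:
s = -684 (s = (-18 - 1)*36 = -19*36 = -684)
(s - 4472)*(4820 + (-1864 - 1*1692)) = (-684 - 4472)*(4820 + (-1864 - 1*1692)) = -5156*(4820 + (-1864 - 1692)) = -5156*(4820 - 3556) = -5156*1264 = -6517184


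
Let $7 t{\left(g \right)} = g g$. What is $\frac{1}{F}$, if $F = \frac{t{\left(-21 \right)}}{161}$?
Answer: $\frac{23}{9} \approx 2.5556$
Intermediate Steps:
$t{\left(g \right)} = \frac{g^{2}}{7}$ ($t{\left(g \right)} = \frac{g g}{7} = \frac{g^{2}}{7}$)
$F = \frac{9}{23}$ ($F = \frac{\frac{1}{7} \left(-21\right)^{2}}{161} = \frac{\frac{1}{7} \cdot 441}{161} = \frac{1}{161} \cdot 63 = \frac{9}{23} \approx 0.3913$)
$\frac{1}{F} = \frac{1}{\frac{9}{23}} = \frac{23}{9}$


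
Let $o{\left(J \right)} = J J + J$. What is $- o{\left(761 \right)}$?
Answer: $-579882$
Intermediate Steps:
$o{\left(J \right)} = J + J^{2}$ ($o{\left(J \right)} = J^{2} + J = J + J^{2}$)
$- o{\left(761 \right)} = - 761 \left(1 + 761\right) = - 761 \cdot 762 = \left(-1\right) 579882 = -579882$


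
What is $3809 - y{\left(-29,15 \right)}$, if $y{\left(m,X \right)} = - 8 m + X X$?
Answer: $3352$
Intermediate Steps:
$y{\left(m,X \right)} = X^{2} - 8 m$ ($y{\left(m,X \right)} = - 8 m + X^{2} = X^{2} - 8 m$)
$3809 - y{\left(-29,15 \right)} = 3809 - \left(15^{2} - -232\right) = 3809 - \left(225 + 232\right) = 3809 - 457 = 3352$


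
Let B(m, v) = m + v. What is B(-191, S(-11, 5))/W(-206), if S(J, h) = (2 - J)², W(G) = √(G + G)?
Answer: 11*I*√103/103 ≈ 1.0839*I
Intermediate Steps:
W(G) = √2*√G (W(G) = √(2*G) = √2*√G)
B(-191, S(-11, 5))/W(-206) = (-191 + (-2 - 11)²)/((√2*√(-206))) = (-191 + (-13)²)/((√2*(I*√206))) = (-191 + 169)/((2*I*√103)) = -(-11)*I*√103/103 = 11*I*√103/103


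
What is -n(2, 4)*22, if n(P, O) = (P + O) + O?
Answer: -220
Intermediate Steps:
n(P, O) = P + 2*O (n(P, O) = (O + P) + O = P + 2*O)
-n(2, 4)*22 = -(2 + 2*4)*22 = -(2 + 8)*22 = -1*10*22 = -10*22 = -220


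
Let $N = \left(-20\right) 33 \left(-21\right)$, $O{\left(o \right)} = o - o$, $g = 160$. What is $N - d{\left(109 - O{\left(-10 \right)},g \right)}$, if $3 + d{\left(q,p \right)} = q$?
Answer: $13754$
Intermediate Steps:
$O{\left(o \right)} = 0$
$d{\left(q,p \right)} = -3 + q$
$N = 13860$ ($N = \left(-660\right) \left(-21\right) = 13860$)
$N - d{\left(109 - O{\left(-10 \right)},g \right)} = 13860 - \left(-3 + \left(109 - 0\right)\right) = 13860 - \left(-3 + \left(109 + 0\right)\right) = 13860 - \left(-3 + 109\right) = 13860 - 106 = 13754$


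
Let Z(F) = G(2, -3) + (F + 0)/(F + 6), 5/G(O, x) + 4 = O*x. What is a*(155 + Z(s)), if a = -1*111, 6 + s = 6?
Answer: -34299/2 ≈ -17150.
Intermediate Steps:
s = 0 (s = -6 + 6 = 0)
a = -111
G(O, x) = 5/(-4 + O*x)
Z(F) = -1/2 + F/(6 + F) (Z(F) = 5/(-4 + 2*(-3)) + (F + 0)/(F + 6) = 5/(-4 - 6) + F/(6 + F) = 5/(-10) + F/(6 + F) = 5*(-1/10) + F/(6 + F) = -1/2 + F/(6 + F))
a*(155 + Z(s)) = -111*(155 + (-6 + 0)/(2*(6 + 0))) = -111*(155 + (1/2)*(-6)/6) = -111*(155 + (1/2)*(1/6)*(-6)) = -111*(155 - 1/2) = -111*309/2 = -34299/2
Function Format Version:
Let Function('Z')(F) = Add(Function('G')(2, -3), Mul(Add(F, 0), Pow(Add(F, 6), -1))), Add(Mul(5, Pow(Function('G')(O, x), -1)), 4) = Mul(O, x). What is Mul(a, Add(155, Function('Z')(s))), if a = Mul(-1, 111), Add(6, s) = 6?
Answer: Rational(-34299, 2) ≈ -17150.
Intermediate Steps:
s = 0 (s = Add(-6, 6) = 0)
a = -111
Function('G')(O, x) = Mul(5, Pow(Add(-4, Mul(O, x)), -1))
Function('Z')(F) = Add(Rational(-1, 2), Mul(F, Pow(Add(6, F), -1))) (Function('Z')(F) = Add(Mul(5, Pow(Add(-4, Mul(2, -3)), -1)), Mul(Add(F, 0), Pow(Add(F, 6), -1))) = Add(Mul(5, Pow(Add(-4, -6), -1)), Mul(F, Pow(Add(6, F), -1))) = Add(Mul(5, Pow(-10, -1)), Mul(F, Pow(Add(6, F), -1))) = Add(Mul(5, Rational(-1, 10)), Mul(F, Pow(Add(6, F), -1))) = Add(Rational(-1, 2), Mul(F, Pow(Add(6, F), -1))))
Mul(a, Add(155, Function('Z')(s))) = Mul(-111, Add(155, Mul(Rational(1, 2), Pow(Add(6, 0), -1), Add(-6, 0)))) = Mul(-111, Add(155, Mul(Rational(1, 2), Pow(6, -1), -6))) = Mul(-111, Add(155, Mul(Rational(1, 2), Rational(1, 6), -6))) = Mul(-111, Add(155, Rational(-1, 2))) = Mul(-111, Rational(309, 2)) = Rational(-34299, 2)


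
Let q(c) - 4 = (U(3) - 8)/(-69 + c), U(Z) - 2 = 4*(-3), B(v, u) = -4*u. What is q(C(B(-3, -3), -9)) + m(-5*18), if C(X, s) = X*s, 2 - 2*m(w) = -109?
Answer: 7033/118 ≈ 59.602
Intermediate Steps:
m(w) = 111/2 (m(w) = 1 - 1/2*(-109) = 1 + 109/2 = 111/2)
U(Z) = -10 (U(Z) = 2 + 4*(-3) = 2 - 12 = -10)
q(c) = 4 - 18/(-69 + c) (q(c) = 4 + (-10 - 8)/(-69 + c) = 4 - 18/(-69 + c))
q(C(B(-3, -3), -9)) + m(-5*18) = 2*(-147 + 2*(-4*(-3)*(-9)))/(-69 - 4*(-3)*(-9)) + 111/2 = 2*(-147 + 2*(12*(-9)))/(-69 + 12*(-9)) + 111/2 = 2*(-147 + 2*(-108))/(-69 - 108) + 111/2 = 2*(-147 - 216)/(-177) + 111/2 = 2*(-1/177)*(-363) + 111/2 = 242/59 + 111/2 = 7033/118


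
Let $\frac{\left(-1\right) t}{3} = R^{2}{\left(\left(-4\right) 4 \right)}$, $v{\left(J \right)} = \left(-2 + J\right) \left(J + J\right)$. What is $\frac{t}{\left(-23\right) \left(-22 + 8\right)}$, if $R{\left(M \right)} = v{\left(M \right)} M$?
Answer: $- \frac{127401984}{161} \approx -7.9132 \cdot 10^{5}$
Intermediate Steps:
$v{\left(J \right)} = 2 J \left(-2 + J\right)$ ($v{\left(J \right)} = \left(-2 + J\right) 2 J = 2 J \left(-2 + J\right)$)
$R{\left(M \right)} = 2 M^{2} \left(-2 + M\right)$ ($R{\left(M \right)} = 2 M \left(-2 + M\right) M = 2 M^{2} \left(-2 + M\right)$)
$t = -254803968$ ($t = - 3 \left(2 \left(\left(-4\right) 4\right)^{2} \left(-2 - 16\right)\right)^{2} = - 3 \left(2 \left(-16\right)^{2} \left(-2 - 16\right)\right)^{2} = - 3 \left(2 \cdot 256 \left(-18\right)\right)^{2} = - 3 \left(-9216\right)^{2} = \left(-3\right) 84934656 = -254803968$)
$\frac{t}{\left(-23\right) \left(-22 + 8\right)} = - \frac{254803968}{\left(-23\right) \left(-22 + 8\right)} = - \frac{254803968}{\left(-23\right) \left(-14\right)} = - \frac{254803968}{322} = \left(-254803968\right) \frac{1}{322} = - \frac{127401984}{161}$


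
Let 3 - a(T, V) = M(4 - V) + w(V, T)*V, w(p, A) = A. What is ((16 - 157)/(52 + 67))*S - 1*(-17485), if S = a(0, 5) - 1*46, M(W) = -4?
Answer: 2086214/119 ≈ 17531.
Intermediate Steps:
a(T, V) = 7 - T*V (a(T, V) = 3 - (-4 + T*V) = 3 + (4 - T*V) = 7 - T*V)
S = -39 (S = (7 - 1*0*5) - 1*46 = (7 + 0) - 46 = 7 - 46 = -39)
((16 - 157)/(52 + 67))*S - 1*(-17485) = ((16 - 157)/(52 + 67))*(-39) - 1*(-17485) = -141/119*(-39) + 17485 = 5499/119 + 17485 = 2086214/119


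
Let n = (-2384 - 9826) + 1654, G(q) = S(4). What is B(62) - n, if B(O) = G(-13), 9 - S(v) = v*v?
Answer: 10549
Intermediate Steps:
S(v) = 9 - v² (S(v) = 9 - v*v = 9 - v²)
G(q) = -7 (G(q) = 9 - 1*4² = 9 - 1*16 = 9 - 16 = -7)
B(O) = -7
n = -10556 (n = -12210 + 1654 = -10556)
B(62) - n = -7 - 1*(-10556) = -7 + 10556 = 10549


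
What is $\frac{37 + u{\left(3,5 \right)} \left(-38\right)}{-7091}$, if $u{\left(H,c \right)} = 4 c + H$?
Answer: $\frac{837}{7091} \approx 0.11804$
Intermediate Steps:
$u{\left(H,c \right)} = H + 4 c$
$\frac{37 + u{\left(3,5 \right)} \left(-38\right)}{-7091} = \frac{37 + \left(3 + 4 \cdot 5\right) \left(-38\right)}{-7091} = \left(37 + \left(3 + 20\right) \left(-38\right)\right) \left(- \frac{1}{7091}\right) = \left(37 + 23 \left(-38\right)\right) \left(- \frac{1}{7091}\right) = \left(37 - 874\right) \left(- \frac{1}{7091}\right) = \left(-837\right) \left(- \frac{1}{7091}\right) = \frac{837}{7091}$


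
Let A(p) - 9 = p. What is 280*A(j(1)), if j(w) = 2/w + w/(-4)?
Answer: 3010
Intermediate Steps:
j(w) = 2/w - w/4 (j(w) = 2/w + w*(-1/4) = 2/w - w/4)
A(p) = 9 + p
280*A(j(1)) = 280*(9 + (2/1 - 1/4*1)) = 280*(9 + (2*1 - 1/4)) = 280*(9 + (2 - 1/4)) = 280*(9 + 7/4) = 280*(43/4) = 3010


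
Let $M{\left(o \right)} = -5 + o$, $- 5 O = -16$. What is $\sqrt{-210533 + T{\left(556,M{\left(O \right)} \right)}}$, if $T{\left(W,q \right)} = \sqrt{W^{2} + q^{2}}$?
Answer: $\frac{\sqrt{-5263325 + 5 \sqrt{7728481}}}{5} \approx 458.23 i$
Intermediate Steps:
$O = \frac{16}{5}$ ($O = \left(- \frac{1}{5}\right) \left(-16\right) = \frac{16}{5} \approx 3.2$)
$\sqrt{-210533 + T{\left(556,M{\left(O \right)} \right)}} = \sqrt{-210533 + \sqrt{556^{2} + \left(-5 + \frac{16}{5}\right)^{2}}} = \sqrt{-210533 + \sqrt{309136 + \left(- \frac{9}{5}\right)^{2}}} = \sqrt{-210533 + \sqrt{309136 + \frac{81}{25}}} = \sqrt{-210533 + \sqrt{\frac{7728481}{25}}} = \sqrt{-210533 + \frac{\sqrt{7728481}}{5}}$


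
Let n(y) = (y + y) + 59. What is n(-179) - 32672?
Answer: -32971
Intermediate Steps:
n(y) = 59 + 2*y (n(y) = 2*y + 59 = 59 + 2*y)
n(-179) - 32672 = (59 + 2*(-179)) - 32672 = (59 - 358) - 32672 = -299 - 32672 = -32971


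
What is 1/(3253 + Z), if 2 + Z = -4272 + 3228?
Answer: 1/2207 ≈ 0.00045310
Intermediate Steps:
Z = -1046 (Z = -2 + (-4272 + 3228) = -2 - 1044 = -1046)
1/(3253 + Z) = 1/(3253 - 1046) = 1/2207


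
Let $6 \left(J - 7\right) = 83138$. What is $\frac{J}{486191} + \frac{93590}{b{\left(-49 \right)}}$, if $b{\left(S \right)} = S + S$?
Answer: $- \frac{1392895625}{1458573} \approx -954.97$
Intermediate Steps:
$b{\left(S \right)} = 2 S$
$J = \frac{41590}{3}$ ($J = 7 + \frac{1}{6} \cdot 83138 = 7 + \frac{41569}{3} = \frac{41590}{3} \approx 13863.0$)
$\frac{J}{486191} + \frac{93590}{b{\left(-49 \right)}} = \frac{41590}{3 \cdot 486191} + \frac{93590}{2 \left(-49\right)} = \frac{41590}{3} \cdot \frac{1}{486191} + \frac{93590}{-98} = \frac{41590}{1458573} + 93590 \left(- \frac{1}{98}\right) = \frac{41590}{1458573} - 955 = - \frac{1392895625}{1458573}$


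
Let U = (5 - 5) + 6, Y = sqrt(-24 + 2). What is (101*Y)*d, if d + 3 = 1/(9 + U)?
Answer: -4444*I*sqrt(22)/15 ≈ -1389.6*I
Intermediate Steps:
Y = I*sqrt(22) (Y = sqrt(-22) = I*sqrt(22) ≈ 4.6904*I)
U = 6 (U = 0 + 6 = 6)
d = -44/15 (d = -3 + 1/(9 + 6) = -3 + 1/15 = -44/15 ≈ -2.9333)
(101*Y)*d = (101*(I*sqrt(22)))*(-44/15) = (101*I*sqrt(22))*(-44/15) = -4444*I*sqrt(22)/15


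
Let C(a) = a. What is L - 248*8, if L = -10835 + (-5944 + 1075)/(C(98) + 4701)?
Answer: -61523250/4799 ≈ -12820.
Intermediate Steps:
L = -52002034/4799 (L = -10835 + (-5944 + 1075)/(98 + 4701) = -10835 - 4869/4799 = -52002034/4799 ≈ -10836.)
L - 248*8 = -52002034/4799 - 248*8 = -52002034/4799 - 1*1984 = -52002034/4799 - 1984 = -61523250/4799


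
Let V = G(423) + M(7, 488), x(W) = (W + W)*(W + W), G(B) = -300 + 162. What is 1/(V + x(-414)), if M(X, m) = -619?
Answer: 1/684827 ≈ 1.4602e-6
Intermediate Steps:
G(B) = -138
x(W) = 4*W**2 (x(W) = (2*W)*(2*W) = 4*W**2)
V = -757 (V = -138 - 619 = -757)
1/(V + x(-414)) = 1/(-757 + 4*(-414)**2) = 1/(-757 + 4*171396) = 1/(-757 + 685584) = 1/684827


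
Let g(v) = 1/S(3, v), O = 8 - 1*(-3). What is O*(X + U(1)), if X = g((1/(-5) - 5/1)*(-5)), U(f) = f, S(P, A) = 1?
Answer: 22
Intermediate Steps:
O = 11 (O = 8 + 3 = 11)
g(v) = 1 (g(v) = 1/1 = 1)
X = 1
O*(X + U(1)) = 11*(1 + 1) = 11*2 = 22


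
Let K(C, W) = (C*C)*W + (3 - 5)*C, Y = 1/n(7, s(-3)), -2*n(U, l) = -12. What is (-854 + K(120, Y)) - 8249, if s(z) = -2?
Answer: -6943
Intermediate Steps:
n(U, l) = 6 (n(U, l) = -½*(-12) = 6)
Y = ⅙ (Y = 1/6 = ⅙ ≈ 0.16667)
K(C, W) = -2*C + W*C² (K(C, W) = C²*W - 2*C = W*C² - 2*C = -2*C + W*C²)
(-854 + K(120, Y)) - 8249 = (-854 + 120*(-2 + 120*(⅙))) - 8249 = (-854 + 120*(-2 + 20)) - 8249 = (-854 + 120*18) - 8249 = (-854 + 2160) - 8249 = 1306 - 8249 = -6943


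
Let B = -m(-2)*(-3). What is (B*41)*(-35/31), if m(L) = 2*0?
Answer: 0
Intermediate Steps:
m(L) = 0
B = 0 (B = -1*0*(-3) = 0*(-3) = 0)
(B*41)*(-35/31) = (0*41)*(-35/31) = 0*(-35*1/31) = 0*(-35/31) = 0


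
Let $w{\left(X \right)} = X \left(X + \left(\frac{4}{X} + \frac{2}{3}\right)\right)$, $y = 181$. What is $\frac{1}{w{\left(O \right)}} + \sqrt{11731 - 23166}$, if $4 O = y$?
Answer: $\frac{48}{99923} + i \sqrt{11435} \approx 0.00048037 + 106.93 i$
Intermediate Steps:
$O = \frac{181}{4}$ ($O = \frac{1}{4} \cdot 181 = \frac{181}{4} \approx 45.25$)
$w{\left(X \right)} = X \left(\frac{2}{3} + X + \frac{4}{X}\right)$ ($w{\left(X \right)} = X \left(X + \left(\frac{4}{X} + 2 \cdot \frac{1}{3}\right)\right) = X \left(X + \left(\frac{4}{X} + \frac{2}{3}\right)\right) = X \left(X + \left(\frac{2}{3} + \frac{4}{X}\right)\right) = X \left(\frac{2}{3} + X + \frac{4}{X}\right)$)
$\frac{1}{w{\left(O \right)}} + \sqrt{11731 - 23166} = \frac{1}{4 + \left(\frac{181}{4}\right)^{2} + \frac{2}{3} \cdot \frac{181}{4}} + \sqrt{11731 - 23166} = \frac{1}{4 + \frac{32761}{16} + \frac{181}{6}} + \sqrt{-11435} = \frac{1}{\frac{99923}{48}} + i \sqrt{11435} = \frac{48}{99923} + i \sqrt{11435}$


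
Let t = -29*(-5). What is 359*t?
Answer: 52055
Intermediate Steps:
t = 145
359*t = 359*145 = 52055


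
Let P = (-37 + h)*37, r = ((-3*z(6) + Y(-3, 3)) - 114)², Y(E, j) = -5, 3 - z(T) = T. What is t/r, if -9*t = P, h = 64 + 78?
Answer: -259/7260 ≈ -0.035675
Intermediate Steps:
z(T) = 3 - T
h = 142
r = 12100 (r = ((-3*(3 - 1*6) - 5) - 114)² = ((-3*(3 - 6) - 5) - 114)² = ((-3*(-3) - 5) - 114)² = ((9 - 5) - 114)² = (4 - 114)² = (-110)² = 12100)
P = 3885 (P = (-37 + 142)*37 = 105*37 = 3885)
t = -1295/3 (t = -⅑*3885 = -1295/3 ≈ -431.67)
t/r = -1295/3/12100 = -1295/3*1/12100 = -259/7260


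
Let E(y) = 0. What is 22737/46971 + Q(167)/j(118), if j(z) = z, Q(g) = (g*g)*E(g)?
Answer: 7579/15657 ≈ 0.48406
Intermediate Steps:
Q(g) = 0 (Q(g) = (g*g)*0 = g²*0 = 0)
22737/46971 + Q(167)/j(118) = 22737/46971 + 0/118 = 22737*(1/46971) + 0*(1/118) = 7579/15657 + 0 = 7579/15657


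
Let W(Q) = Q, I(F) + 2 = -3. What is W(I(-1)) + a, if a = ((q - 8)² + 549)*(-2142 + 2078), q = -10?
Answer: -55877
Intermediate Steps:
I(F) = -5 (I(F) = -2 - 3 = -5)
a = -55872 (a = ((-10 - 8)² + 549)*(-2142 + 2078) = ((-18)² + 549)*(-64) = (324 + 549)*(-64) = 873*(-64) = -55872)
W(I(-1)) + a = -5 - 55872 = -55877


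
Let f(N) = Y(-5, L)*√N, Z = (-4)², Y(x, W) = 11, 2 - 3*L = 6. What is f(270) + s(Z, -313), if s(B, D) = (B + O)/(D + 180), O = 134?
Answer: -150/133 + 33*√30 ≈ 179.62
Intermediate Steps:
L = -4/3 (L = ⅔ - ⅓*6 = ⅔ - 2 = -4/3 ≈ -1.3333)
Z = 16
s(B, D) = (134 + B)/(180 + D) (s(B, D) = (B + 134)/(D + 180) = (134 + B)/(180 + D))
f(N) = 11*√N
f(270) + s(Z, -313) = 11*√270 + (134 + 16)/(180 - 313) = 11*(3*√30) + 150/(-133) = 33*√30 - 1/133*150 = 33*√30 - 150/133 = -150/133 + 33*√30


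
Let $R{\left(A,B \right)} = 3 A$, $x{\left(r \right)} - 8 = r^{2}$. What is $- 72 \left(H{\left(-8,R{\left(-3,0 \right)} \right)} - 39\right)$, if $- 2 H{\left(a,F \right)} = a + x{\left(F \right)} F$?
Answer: $-26316$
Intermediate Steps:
$x{\left(r \right)} = 8 + r^{2}$
$H{\left(a,F \right)} = - \frac{a}{2} - \frac{F \left(8 + F^{2}\right)}{2}$ ($H{\left(a,F \right)} = - \frac{a + \left(8 + F^{2}\right) F}{2} = - \frac{a + F \left(8 + F^{2}\right)}{2} = - \frac{a}{2} - \frac{F \left(8 + F^{2}\right)}{2}$)
$- 72 \left(H{\left(-8,R{\left(-3,0 \right)} \right)} - 39\right) = - 72 \left(\left(\left(- \frac{1}{2}\right) \left(-8\right) - \frac{3 \left(-3\right) \left(8 + \left(3 \left(-3\right)\right)^{2}\right)}{2}\right) - 39\right) = - 72 \left(\left(4 - - \frac{9 \left(8 + \left(-9\right)^{2}\right)}{2}\right) - 39\right) = - 72 \left(\left(4 - - \frac{9 \left(8 + 81\right)}{2}\right) - 39\right) = - 72 \left(\left(4 - \left(- \frac{9}{2}\right) 89\right) - 39\right) = - 72 \left(\left(4 + \frac{801}{2}\right) - 39\right) = - 72 \left(\frac{809}{2} - 39\right) = \left(-72\right) \frac{731}{2} = -26316$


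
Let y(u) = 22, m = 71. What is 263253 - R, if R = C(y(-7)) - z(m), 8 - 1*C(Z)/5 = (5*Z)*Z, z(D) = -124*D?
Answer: 266509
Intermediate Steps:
C(Z) = 40 - 25*Z**2 (C(Z) = 40 - 5*5*Z*Z = 40 - 25*Z**2)
R = -3256 (R = (40 - 25*22**2) - (-124)*71 = (40 - 25*484) - 1*(-8804) = (40 - 12100) + 8804 = -12060 + 8804 = -3256)
263253 - R = 263253 - 1*(-3256) = 263253 + 3256 = 266509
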